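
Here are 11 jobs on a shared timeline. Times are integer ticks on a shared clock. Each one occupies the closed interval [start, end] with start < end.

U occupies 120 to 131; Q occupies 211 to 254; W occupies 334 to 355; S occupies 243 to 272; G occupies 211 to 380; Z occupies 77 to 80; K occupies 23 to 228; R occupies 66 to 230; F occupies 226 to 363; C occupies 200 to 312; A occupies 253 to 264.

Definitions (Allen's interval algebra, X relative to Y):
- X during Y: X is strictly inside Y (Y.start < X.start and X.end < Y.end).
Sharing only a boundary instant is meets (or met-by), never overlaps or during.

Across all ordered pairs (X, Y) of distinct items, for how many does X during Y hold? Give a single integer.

15

Checking all 110 ordered pairs for relation 'during'; matching pairs in alphabetical order:
(A, C): A during C ✓
(A, F): A during F ✓
(A, G): A during G ✓
(A, S): A during S ✓
(F, G): F during G ✓
(Q, C): Q during C ✓
(S, C): S during C ✓
(S, F): S during F ✓
(S, G): S during G ✓
(U, K): U during K ✓
(U, R): U during R ✓
(W, F): W during F ✓
(W, G): W during G ✓
(Z, K): Z during K ✓
(Z, R): Z during R ✓
Count: 15.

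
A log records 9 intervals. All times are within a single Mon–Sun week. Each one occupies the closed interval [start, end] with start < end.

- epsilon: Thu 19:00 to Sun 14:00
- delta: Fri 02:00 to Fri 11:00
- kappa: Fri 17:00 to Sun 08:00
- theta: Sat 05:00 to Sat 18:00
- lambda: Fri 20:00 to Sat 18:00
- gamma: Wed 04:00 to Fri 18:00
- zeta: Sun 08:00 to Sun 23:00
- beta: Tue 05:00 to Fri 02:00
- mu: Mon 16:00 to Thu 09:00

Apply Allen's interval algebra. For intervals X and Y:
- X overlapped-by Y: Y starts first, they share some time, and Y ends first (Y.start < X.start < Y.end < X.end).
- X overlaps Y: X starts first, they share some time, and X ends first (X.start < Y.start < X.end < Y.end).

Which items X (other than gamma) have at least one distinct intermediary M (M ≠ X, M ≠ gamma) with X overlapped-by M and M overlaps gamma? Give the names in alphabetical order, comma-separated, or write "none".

Target gamma = [Wed 04:00, Fri 18:00].
Intermediaries M with M overlaps gamma: beta, mu.
Via beta — items with X overlapped-by beta: epsilon.
Via mu — items with X overlapped-by mu: beta.
Union: beta, epsilon.

beta, epsilon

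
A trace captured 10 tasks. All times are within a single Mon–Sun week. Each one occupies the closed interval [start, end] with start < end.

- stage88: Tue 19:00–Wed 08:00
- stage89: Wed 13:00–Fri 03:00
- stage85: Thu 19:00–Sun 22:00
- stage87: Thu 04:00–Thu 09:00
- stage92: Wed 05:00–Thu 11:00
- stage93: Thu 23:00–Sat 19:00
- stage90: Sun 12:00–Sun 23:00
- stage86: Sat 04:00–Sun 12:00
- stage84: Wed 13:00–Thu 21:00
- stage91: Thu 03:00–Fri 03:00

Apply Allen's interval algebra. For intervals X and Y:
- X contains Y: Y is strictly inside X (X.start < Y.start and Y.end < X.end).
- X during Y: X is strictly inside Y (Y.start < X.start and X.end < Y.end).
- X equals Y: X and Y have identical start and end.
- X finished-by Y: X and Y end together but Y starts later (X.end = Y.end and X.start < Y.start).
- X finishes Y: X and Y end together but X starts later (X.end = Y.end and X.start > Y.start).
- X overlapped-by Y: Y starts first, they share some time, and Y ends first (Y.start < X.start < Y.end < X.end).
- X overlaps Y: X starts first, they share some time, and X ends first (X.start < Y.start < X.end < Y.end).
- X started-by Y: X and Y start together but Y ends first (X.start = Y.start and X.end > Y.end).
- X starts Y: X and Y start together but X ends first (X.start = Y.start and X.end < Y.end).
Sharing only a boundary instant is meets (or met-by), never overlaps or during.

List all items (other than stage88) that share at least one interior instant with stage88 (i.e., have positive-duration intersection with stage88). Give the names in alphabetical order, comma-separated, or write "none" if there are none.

stage92

Target stage88 = [Tue 19:00, Wed 08:00].
stage84 [Wed 13:00, Thu 21:00] → after → no.
stage85 [Thu 19:00, Sun 22:00] → after → no.
stage86 [Sat 04:00, Sun 12:00] → after → no.
stage87 [Thu 04:00, Thu 09:00] → after → no.
stage89 [Wed 13:00, Fri 03:00] → after → no.
stage90 [Sun 12:00, Sun 23:00] → after → no.
stage91 [Thu 03:00, Fri 03:00] → after → no.
stage92 [Wed 05:00, Thu 11:00] → overlapped-by → yes.
stage93 [Thu 23:00, Sat 19:00] → after → no.
Result: stage92.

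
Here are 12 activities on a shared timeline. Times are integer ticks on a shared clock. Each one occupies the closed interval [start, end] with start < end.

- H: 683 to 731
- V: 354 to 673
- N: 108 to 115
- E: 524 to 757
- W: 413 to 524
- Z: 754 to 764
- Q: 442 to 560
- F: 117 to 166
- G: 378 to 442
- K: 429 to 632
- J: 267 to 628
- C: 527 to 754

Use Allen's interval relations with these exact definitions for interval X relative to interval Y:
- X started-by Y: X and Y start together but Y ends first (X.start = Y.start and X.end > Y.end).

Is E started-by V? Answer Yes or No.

No

E = [524, 757], V = [354, 673].
Actual relation of E to V: overlapped-by.
Asked whether 'started-by' holds → No.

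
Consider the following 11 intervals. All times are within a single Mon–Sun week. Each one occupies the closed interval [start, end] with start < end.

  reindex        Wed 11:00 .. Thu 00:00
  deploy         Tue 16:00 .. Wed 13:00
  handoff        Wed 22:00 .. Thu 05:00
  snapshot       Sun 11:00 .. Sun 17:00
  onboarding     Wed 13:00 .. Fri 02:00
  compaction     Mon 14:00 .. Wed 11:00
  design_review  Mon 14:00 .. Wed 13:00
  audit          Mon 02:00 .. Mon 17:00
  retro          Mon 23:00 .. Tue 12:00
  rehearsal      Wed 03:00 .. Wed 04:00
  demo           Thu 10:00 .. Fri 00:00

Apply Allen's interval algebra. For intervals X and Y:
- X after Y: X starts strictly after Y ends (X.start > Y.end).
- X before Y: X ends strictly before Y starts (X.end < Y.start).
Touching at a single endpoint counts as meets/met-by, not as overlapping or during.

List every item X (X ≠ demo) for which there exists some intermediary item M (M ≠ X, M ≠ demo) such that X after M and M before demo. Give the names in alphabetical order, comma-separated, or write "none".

Target demo = [Thu 10:00, Fri 00:00].
Intermediaries M with M before demo: audit, compaction, deploy, design_review, handoff, rehearsal, reindex, retro.
Via audit — items with X after audit: deploy, handoff, onboarding, rehearsal, reindex, retro, snapshot.
Via compaction — items with X after compaction: handoff, onboarding, snapshot.
Via deploy — items with X after deploy: handoff, snapshot.
Via design_review — items with X after design_review: handoff, snapshot.
Via handoff — items with X after handoff: snapshot.
Via rehearsal — items with X after rehearsal: handoff, onboarding, reindex, snapshot.
Via reindex — items with X after reindex: snapshot.
Via retro — items with X after retro: deploy, handoff, onboarding, rehearsal, reindex, snapshot.
Union: deploy, handoff, onboarding, rehearsal, reindex, retro, snapshot.

deploy, handoff, onboarding, rehearsal, reindex, retro, snapshot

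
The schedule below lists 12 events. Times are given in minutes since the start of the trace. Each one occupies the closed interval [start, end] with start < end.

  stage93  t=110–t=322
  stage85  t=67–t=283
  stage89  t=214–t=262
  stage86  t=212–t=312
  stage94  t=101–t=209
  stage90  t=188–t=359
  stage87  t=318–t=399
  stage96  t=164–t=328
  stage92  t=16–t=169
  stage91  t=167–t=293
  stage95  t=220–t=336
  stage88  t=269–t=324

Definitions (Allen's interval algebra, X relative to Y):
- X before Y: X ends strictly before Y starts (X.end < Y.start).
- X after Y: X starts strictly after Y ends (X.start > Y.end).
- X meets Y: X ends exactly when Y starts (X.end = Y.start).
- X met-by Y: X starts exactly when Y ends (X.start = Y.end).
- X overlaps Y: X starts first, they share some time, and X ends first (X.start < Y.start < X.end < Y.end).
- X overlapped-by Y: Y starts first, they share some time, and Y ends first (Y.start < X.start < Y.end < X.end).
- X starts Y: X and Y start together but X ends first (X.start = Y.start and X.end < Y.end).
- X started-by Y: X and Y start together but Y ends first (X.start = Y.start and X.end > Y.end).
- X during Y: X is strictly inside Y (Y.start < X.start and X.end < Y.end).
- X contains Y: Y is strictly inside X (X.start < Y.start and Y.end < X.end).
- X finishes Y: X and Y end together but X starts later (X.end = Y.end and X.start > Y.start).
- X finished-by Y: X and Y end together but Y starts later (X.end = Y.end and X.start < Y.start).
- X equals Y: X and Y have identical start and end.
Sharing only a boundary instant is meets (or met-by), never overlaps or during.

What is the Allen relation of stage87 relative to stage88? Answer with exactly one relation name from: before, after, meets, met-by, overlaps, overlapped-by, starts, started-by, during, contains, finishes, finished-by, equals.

overlapped-by

stage87 = [t=318, t=399]; stage88 = [t=269, t=324].
Compare endpoints: stage87.start > stage88.start, stage87.start < stage88.end, stage87.end > stage88.start, stage87.end > stage88.end.
That pattern is 'overlapped-by'.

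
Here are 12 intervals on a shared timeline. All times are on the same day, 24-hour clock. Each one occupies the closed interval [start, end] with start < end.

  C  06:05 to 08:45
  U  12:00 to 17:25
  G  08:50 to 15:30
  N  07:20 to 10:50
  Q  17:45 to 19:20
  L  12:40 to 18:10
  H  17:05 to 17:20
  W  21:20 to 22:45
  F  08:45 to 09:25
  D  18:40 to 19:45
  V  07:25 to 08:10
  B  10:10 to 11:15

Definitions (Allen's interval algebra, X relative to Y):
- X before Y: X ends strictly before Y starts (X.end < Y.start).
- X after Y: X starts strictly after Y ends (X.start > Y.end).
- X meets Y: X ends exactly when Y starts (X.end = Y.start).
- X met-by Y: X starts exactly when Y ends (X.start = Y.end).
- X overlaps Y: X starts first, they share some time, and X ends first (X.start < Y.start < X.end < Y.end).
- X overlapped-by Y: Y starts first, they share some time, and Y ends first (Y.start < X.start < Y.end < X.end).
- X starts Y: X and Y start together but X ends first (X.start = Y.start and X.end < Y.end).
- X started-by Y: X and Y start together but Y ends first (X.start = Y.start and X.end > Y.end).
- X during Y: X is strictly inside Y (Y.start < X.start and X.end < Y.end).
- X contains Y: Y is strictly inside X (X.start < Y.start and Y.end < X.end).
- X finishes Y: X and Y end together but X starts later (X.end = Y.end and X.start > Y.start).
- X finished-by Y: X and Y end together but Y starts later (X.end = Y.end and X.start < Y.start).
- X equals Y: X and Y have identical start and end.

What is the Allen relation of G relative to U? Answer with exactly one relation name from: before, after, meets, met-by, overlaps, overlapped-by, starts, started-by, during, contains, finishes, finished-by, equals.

G = [08:50, 15:30]; U = [12:00, 17:25].
Compare endpoints: G.start < U.start, G.start < U.end, G.end > U.start, G.end < U.end.
That pattern is 'overlaps'.

overlaps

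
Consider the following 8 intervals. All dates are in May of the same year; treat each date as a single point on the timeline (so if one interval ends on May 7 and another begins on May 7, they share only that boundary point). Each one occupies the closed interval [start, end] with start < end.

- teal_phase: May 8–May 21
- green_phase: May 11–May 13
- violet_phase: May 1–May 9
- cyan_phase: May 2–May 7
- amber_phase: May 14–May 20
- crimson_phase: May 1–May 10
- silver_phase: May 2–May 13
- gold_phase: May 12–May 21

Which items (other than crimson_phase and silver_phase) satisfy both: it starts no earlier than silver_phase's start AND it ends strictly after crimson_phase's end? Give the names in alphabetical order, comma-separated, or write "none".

amber_phase, gold_phase, green_phase, teal_phase

Conditions: its start is no earlier than silver_phase's start (X.start >= May 2) AND its end is strictly after crimson_phase's end (X.end > May 10).
amber_phase: start May 14 >= May 2? ✓; end May 20 > May 10? ✓ → yes.
cyan_phase: start May 2 >= May 2? ✓; end May 7 > May 10? ✗ → no.
gold_phase: start May 12 >= May 2? ✓; end May 21 > May 10? ✓ → yes.
green_phase: start May 11 >= May 2? ✓; end May 13 > May 10? ✓ → yes.
teal_phase: start May 8 >= May 2? ✓; end May 21 > May 10? ✓ → yes.
violet_phase: start May 1 >= May 2? ✗; end May 9 > May 10? ✗ → no.
Result: amber_phase, gold_phase, green_phase, teal_phase.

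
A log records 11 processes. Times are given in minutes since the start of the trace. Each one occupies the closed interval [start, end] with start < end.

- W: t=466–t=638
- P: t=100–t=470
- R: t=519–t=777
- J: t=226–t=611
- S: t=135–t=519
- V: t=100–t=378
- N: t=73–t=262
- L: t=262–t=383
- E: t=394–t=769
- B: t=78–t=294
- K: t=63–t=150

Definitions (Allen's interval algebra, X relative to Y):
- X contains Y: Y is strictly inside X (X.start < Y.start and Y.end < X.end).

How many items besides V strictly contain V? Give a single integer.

0

Target V = [t=100, t=378].
B [t=78, t=294] → overlaps → no.
E [t=394, t=769] → after → no.
J [t=226, t=611] → overlapped-by → no.
K [t=63, t=150] → overlaps → no.
L [t=262, t=383] → overlapped-by → no.
N [t=73, t=262] → overlaps → no.
P [t=100, t=470] → started-by → no.
R [t=519, t=777] → after → no.
S [t=135, t=519] → overlapped-by → no.
W [t=466, t=638] → after → no.
Total: 0.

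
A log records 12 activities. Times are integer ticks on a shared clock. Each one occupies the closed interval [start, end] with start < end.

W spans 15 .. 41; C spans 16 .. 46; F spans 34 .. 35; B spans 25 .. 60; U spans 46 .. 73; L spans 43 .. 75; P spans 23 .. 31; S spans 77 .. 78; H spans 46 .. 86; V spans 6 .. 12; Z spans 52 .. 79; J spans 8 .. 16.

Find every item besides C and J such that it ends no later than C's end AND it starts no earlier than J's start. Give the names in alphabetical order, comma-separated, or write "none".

F, P, W

Conditions: its end is no later than C's end (X.end <= 46) AND its start is no earlier than J's start (X.start >= 8).
B: end 60 <= 46? ✗; start 25 >= 8? ✓ → no.
F: end 35 <= 46? ✓; start 34 >= 8? ✓ → yes.
H: end 86 <= 46? ✗; start 46 >= 8? ✓ → no.
L: end 75 <= 46? ✗; start 43 >= 8? ✓ → no.
P: end 31 <= 46? ✓; start 23 >= 8? ✓ → yes.
S: end 78 <= 46? ✗; start 77 >= 8? ✓ → no.
U: end 73 <= 46? ✗; start 46 >= 8? ✓ → no.
V: end 12 <= 46? ✓; start 6 >= 8? ✗ → no.
W: end 41 <= 46? ✓; start 15 >= 8? ✓ → yes.
Z: end 79 <= 46? ✗; start 52 >= 8? ✓ → no.
Result: F, P, W.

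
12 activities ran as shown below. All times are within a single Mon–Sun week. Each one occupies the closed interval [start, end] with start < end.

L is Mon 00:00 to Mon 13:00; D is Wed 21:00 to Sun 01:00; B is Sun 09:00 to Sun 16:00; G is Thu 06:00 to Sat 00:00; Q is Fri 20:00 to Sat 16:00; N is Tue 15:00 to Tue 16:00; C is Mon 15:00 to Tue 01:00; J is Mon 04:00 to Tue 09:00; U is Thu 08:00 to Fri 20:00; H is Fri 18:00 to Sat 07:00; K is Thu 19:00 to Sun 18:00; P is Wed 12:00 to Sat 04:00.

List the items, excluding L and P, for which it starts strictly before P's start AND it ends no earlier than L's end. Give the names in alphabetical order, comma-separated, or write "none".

C, J, N

Conditions: its start is strictly before P's start (X.start < Wed 12:00) AND its end is no earlier than L's end (X.end >= Mon 13:00).
B: start Sun 09:00 < Wed 12:00? ✗; end Sun 16:00 >= Mon 13:00? ✓ → no.
C: start Mon 15:00 < Wed 12:00? ✓; end Tue 01:00 >= Mon 13:00? ✓ → yes.
D: start Wed 21:00 < Wed 12:00? ✗; end Sun 01:00 >= Mon 13:00? ✓ → no.
G: start Thu 06:00 < Wed 12:00? ✗; end Sat 00:00 >= Mon 13:00? ✓ → no.
H: start Fri 18:00 < Wed 12:00? ✗; end Sat 07:00 >= Mon 13:00? ✓ → no.
J: start Mon 04:00 < Wed 12:00? ✓; end Tue 09:00 >= Mon 13:00? ✓ → yes.
K: start Thu 19:00 < Wed 12:00? ✗; end Sun 18:00 >= Mon 13:00? ✓ → no.
N: start Tue 15:00 < Wed 12:00? ✓; end Tue 16:00 >= Mon 13:00? ✓ → yes.
Q: start Fri 20:00 < Wed 12:00? ✗; end Sat 16:00 >= Mon 13:00? ✓ → no.
U: start Thu 08:00 < Wed 12:00? ✗; end Fri 20:00 >= Mon 13:00? ✓ → no.
Result: C, J, N.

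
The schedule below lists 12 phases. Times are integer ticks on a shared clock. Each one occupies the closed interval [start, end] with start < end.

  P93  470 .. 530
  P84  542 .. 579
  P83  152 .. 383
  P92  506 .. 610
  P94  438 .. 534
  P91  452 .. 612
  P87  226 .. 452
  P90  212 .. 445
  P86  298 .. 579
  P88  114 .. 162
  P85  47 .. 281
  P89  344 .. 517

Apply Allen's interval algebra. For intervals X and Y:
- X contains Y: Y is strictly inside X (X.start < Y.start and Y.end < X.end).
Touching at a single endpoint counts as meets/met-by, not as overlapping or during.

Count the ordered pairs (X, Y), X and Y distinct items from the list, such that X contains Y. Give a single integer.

Checking all 132 ordered pairs for relation 'contains'; matching pairs in alphabetical order:
(P85, P88): P85 contains P88 ✓
(P86, P89): P86 contains P89 ✓
(P86, P93): P86 contains P93 ✓
(P86, P94): P86 contains P94 ✓
(P91, P84): P91 contains P84 ✓
(P91, P92): P91 contains P92 ✓
(P91, P93): P91 contains P93 ✓
(P92, P84): P92 contains P84 ✓
(P94, P93): P94 contains P93 ✓
Count: 9.

9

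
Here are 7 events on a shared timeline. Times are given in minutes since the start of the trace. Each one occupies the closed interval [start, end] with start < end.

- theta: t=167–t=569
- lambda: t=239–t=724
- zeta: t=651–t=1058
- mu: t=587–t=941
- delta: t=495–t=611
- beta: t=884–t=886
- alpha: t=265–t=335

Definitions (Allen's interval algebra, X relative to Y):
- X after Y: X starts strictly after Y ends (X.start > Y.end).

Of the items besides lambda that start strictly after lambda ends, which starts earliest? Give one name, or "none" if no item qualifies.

beta

Target lambda = [t=239, t=724].
alpha [t=265, t=335] → during → excluded.
beta [t=884, t=886] → after → candidate.
delta [t=495, t=611] → during → excluded.
mu [t=587, t=941] → overlapped-by → excluded.
theta [t=167, t=569] → overlaps → excluded.
zeta [t=651, t=1058] → overlapped-by → excluded.
Among candidates, earliest start is t=884 → beta.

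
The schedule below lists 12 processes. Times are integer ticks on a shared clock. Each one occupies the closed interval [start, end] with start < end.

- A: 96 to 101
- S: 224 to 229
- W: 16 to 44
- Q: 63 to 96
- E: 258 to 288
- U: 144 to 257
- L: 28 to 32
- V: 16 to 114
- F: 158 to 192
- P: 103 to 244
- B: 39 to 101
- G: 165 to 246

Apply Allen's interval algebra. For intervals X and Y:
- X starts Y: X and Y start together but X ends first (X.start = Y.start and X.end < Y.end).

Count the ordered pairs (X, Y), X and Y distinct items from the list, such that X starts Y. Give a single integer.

1

Checking all 132 ordered pairs for relation 'starts'; matching pairs in alphabetical order:
(W, V): W starts V ✓
Count: 1.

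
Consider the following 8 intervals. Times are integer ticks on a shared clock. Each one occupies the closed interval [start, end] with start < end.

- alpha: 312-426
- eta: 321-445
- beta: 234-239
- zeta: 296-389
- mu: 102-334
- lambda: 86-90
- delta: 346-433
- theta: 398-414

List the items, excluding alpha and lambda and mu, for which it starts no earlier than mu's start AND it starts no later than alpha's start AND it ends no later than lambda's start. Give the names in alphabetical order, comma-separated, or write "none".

Conditions: its start is no earlier than mu's start (X.start >= 102) AND its start is no later than alpha's start (X.start <= 312) AND its end is no later than lambda's start (X.end <= 86).
beta: start 234 >= 102? ✓; start 234 <= 312? ✓; end 239 <= 86? ✗ → no.
delta: start 346 >= 102? ✓; start 346 <= 312? ✗; end 433 <= 86? ✗ → no.
eta: start 321 >= 102? ✓; start 321 <= 312? ✗; end 445 <= 86? ✗ → no.
theta: start 398 >= 102? ✓; start 398 <= 312? ✗; end 414 <= 86? ✗ → no.
zeta: start 296 >= 102? ✓; start 296 <= 312? ✓; end 389 <= 86? ✗ → no.
Result: none.

none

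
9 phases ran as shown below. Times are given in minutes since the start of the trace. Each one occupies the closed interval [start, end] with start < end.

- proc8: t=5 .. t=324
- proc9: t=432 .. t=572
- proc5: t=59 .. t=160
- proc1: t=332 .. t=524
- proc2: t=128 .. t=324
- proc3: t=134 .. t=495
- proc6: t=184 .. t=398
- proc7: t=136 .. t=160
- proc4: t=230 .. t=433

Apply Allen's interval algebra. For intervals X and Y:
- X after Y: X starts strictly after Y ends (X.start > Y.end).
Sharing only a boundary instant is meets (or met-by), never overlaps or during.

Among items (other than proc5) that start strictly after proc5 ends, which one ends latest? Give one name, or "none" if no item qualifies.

Target proc5 = [t=59, t=160].
proc1 [t=332, t=524] → after → candidate.
proc2 [t=128, t=324] → overlapped-by → excluded.
proc3 [t=134, t=495] → overlapped-by → excluded.
proc4 [t=230, t=433] → after → candidate.
proc6 [t=184, t=398] → after → candidate.
proc7 [t=136, t=160] → finishes → excluded.
proc8 [t=5, t=324] → contains → excluded.
proc9 [t=432, t=572] → after → candidate.
Among candidates, latest end is t=572 → proc9.

proc9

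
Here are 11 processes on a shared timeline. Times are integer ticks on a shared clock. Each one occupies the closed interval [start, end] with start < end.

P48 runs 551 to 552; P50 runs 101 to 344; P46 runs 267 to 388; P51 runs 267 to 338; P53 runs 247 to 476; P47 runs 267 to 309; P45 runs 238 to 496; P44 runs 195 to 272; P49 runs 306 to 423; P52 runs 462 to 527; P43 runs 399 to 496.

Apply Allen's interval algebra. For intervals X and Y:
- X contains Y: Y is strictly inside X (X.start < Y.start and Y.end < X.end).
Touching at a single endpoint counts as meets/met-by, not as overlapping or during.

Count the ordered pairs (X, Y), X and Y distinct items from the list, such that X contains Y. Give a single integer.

Checking all 110 ordered pairs for relation 'contains'; matching pairs in alphabetical order:
(P45, P46): P45 contains P46 ✓
(P45, P47): P45 contains P47 ✓
(P45, P49): P45 contains P49 ✓
(P45, P51): P45 contains P51 ✓
(P45, P53): P45 contains P53 ✓
(P50, P44): P50 contains P44 ✓
(P50, P47): P50 contains P47 ✓
(P50, P51): P50 contains P51 ✓
(P53, P46): P53 contains P46 ✓
(P53, P47): P53 contains P47 ✓
(P53, P49): P53 contains P49 ✓
(P53, P51): P53 contains P51 ✓
Count: 12.

12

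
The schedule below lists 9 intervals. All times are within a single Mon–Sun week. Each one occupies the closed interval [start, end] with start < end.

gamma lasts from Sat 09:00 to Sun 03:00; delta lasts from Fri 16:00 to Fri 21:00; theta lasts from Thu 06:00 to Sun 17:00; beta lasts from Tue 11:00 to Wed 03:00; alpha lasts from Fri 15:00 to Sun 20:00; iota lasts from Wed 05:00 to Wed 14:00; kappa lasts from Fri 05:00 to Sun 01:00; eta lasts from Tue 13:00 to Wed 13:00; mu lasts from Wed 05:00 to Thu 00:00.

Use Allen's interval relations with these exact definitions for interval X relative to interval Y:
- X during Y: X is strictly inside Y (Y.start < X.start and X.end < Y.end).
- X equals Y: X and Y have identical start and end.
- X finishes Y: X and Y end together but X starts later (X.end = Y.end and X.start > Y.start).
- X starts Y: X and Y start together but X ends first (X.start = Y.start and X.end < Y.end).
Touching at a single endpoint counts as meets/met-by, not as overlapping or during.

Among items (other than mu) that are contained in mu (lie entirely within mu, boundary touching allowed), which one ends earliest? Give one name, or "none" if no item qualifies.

Target mu = [Wed 05:00, Thu 00:00].
alpha [Fri 15:00, Sun 20:00] → after → excluded.
beta [Tue 11:00, Wed 03:00] → before → excluded.
delta [Fri 16:00, Fri 21:00] → after → excluded.
eta [Tue 13:00, Wed 13:00] → overlaps → excluded.
gamma [Sat 09:00, Sun 03:00] → after → excluded.
iota [Wed 05:00, Wed 14:00] → starts → candidate.
kappa [Fri 05:00, Sun 01:00] → after → excluded.
theta [Thu 06:00, Sun 17:00] → after → excluded.
Among candidates, earliest end is Wed 14:00 → iota.

iota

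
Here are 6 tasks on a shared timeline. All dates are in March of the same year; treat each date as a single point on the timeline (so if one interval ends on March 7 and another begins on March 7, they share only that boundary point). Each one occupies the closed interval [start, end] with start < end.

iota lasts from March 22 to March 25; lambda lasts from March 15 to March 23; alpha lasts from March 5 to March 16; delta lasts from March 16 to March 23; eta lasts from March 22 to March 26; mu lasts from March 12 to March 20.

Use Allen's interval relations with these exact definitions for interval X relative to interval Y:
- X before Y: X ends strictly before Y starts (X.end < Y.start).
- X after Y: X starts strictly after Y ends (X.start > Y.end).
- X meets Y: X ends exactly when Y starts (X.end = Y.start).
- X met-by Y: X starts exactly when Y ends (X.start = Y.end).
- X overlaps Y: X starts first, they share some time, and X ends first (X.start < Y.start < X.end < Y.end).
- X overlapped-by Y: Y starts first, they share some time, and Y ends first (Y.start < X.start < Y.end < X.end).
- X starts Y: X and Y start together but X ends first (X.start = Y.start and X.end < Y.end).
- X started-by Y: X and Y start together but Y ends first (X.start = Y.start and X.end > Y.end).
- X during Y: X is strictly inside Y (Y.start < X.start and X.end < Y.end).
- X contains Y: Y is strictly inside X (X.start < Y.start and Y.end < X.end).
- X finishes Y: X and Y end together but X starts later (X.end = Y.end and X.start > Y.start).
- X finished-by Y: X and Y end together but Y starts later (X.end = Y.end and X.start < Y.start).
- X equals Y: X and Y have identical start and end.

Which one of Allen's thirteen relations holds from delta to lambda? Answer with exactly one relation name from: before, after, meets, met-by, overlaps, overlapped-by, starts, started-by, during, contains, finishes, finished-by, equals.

delta = [March 16, March 23]; lambda = [March 15, March 23].
Compare endpoints: delta.start > lambda.start, delta.start < lambda.end, delta.end > lambda.start, delta.end = lambda.end.
That pattern is 'finishes'.

finishes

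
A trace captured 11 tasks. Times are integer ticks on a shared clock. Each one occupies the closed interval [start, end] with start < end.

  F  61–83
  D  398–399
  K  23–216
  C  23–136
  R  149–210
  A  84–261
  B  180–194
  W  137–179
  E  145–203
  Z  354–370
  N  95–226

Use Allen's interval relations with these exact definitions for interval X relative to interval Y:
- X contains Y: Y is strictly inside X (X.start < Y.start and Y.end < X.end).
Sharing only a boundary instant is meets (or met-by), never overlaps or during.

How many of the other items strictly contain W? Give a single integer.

Target W = [137, 179].
A [84, 261] → contains → counts.
B [180, 194] → after → no.
C [23, 136] → before → no.
D [398, 399] → after → no.
E [145, 203] → overlapped-by → no.
F [61, 83] → before → no.
K [23, 216] → contains → counts.
N [95, 226] → contains → counts.
R [149, 210] → overlapped-by → no.
Z [354, 370] → after → no.
Total: 3.

3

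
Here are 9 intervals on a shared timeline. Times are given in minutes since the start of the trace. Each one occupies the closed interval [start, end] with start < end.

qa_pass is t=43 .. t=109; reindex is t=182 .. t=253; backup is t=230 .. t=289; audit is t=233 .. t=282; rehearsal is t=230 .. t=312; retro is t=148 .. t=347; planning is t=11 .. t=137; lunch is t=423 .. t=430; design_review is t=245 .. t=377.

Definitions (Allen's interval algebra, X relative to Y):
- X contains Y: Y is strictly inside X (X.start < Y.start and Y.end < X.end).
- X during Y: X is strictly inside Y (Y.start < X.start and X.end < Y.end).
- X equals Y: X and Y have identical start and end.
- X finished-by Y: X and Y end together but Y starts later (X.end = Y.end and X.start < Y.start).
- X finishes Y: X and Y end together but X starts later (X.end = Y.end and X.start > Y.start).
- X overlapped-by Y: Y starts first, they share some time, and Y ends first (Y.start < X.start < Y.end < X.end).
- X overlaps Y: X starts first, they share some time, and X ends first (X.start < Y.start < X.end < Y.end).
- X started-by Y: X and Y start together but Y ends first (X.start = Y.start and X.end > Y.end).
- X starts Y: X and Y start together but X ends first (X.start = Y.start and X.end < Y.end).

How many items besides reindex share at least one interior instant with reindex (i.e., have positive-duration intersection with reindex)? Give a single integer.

5

Target reindex = [t=182, t=253].
audit [t=233, t=282] → overlapped-by → counts.
backup [t=230, t=289] → overlapped-by → counts.
design_review [t=245, t=377] → overlapped-by → counts.
lunch [t=423, t=430] → after → no.
planning [t=11, t=137] → before → no.
qa_pass [t=43, t=109] → before → no.
rehearsal [t=230, t=312] → overlapped-by → counts.
retro [t=148, t=347] → contains → counts.
Total: 5.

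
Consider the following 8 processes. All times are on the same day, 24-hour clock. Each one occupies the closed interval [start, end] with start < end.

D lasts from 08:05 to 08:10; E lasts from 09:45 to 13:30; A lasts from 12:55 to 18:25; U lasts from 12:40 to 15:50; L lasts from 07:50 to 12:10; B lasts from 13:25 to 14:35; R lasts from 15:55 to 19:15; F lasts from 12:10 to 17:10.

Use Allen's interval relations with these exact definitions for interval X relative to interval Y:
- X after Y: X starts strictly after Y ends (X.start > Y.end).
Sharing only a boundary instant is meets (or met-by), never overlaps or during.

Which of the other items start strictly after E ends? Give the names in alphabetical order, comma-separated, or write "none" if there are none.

R

Target E = [09:45, 13:30].
A [12:55, 18:25] → overlapped-by → no.
B [13:25, 14:35] → overlapped-by → no.
D [08:05, 08:10] → before → no.
F [12:10, 17:10] → overlapped-by → no.
L [07:50, 12:10] → overlaps → no.
R [15:55, 19:15] → after → yes.
U [12:40, 15:50] → overlapped-by → no.
Result: R.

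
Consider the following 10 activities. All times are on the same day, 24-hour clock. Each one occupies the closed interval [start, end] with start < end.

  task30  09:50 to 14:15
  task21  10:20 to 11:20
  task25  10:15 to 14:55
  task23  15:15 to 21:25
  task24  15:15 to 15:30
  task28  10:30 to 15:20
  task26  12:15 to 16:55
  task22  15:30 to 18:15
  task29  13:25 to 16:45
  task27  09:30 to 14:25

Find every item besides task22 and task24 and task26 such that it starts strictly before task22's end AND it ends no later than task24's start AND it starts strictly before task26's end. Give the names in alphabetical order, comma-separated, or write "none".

Conditions: its start is strictly before task22's end (X.start < 18:15) AND its end is no later than task24's start (X.end <= 15:15) AND its start is strictly before task26's end (X.start < 16:55).
task21: start 10:20 < 18:15? ✓; end 11:20 <= 15:15? ✓; start 10:20 < 16:55? ✓ → yes.
task23: start 15:15 < 18:15? ✓; end 21:25 <= 15:15? ✗; start 15:15 < 16:55? ✓ → no.
task25: start 10:15 < 18:15? ✓; end 14:55 <= 15:15? ✓; start 10:15 < 16:55? ✓ → yes.
task27: start 09:30 < 18:15? ✓; end 14:25 <= 15:15? ✓; start 09:30 < 16:55? ✓ → yes.
task28: start 10:30 < 18:15? ✓; end 15:20 <= 15:15? ✗; start 10:30 < 16:55? ✓ → no.
task29: start 13:25 < 18:15? ✓; end 16:45 <= 15:15? ✗; start 13:25 < 16:55? ✓ → no.
task30: start 09:50 < 18:15? ✓; end 14:15 <= 15:15? ✓; start 09:50 < 16:55? ✓ → yes.
Result: task21, task25, task27, task30.

task21, task25, task27, task30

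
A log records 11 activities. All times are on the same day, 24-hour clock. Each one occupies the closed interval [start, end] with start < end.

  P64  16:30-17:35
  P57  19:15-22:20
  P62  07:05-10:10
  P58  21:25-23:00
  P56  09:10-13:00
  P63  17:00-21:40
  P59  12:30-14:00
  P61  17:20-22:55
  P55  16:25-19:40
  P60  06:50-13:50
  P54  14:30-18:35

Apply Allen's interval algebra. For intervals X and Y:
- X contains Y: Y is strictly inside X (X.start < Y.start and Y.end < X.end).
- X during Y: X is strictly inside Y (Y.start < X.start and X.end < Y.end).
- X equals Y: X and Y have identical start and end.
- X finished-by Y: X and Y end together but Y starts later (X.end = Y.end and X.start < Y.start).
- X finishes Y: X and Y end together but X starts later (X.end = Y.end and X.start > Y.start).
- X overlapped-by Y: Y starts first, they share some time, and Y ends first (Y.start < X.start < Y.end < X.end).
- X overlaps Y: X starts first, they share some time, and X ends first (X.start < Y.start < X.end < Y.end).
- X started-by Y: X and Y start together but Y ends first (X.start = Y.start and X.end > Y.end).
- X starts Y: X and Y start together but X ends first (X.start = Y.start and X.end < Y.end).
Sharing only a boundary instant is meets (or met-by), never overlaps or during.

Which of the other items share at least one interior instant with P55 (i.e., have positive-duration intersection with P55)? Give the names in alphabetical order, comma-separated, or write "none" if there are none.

P54, P57, P61, P63, P64

Target P55 = [16:25, 19:40].
P54 [14:30, 18:35] → overlaps → yes.
P56 [09:10, 13:00] → before → no.
P57 [19:15, 22:20] → overlapped-by → yes.
P58 [21:25, 23:00] → after → no.
P59 [12:30, 14:00] → before → no.
P60 [06:50, 13:50] → before → no.
P61 [17:20, 22:55] → overlapped-by → yes.
P62 [07:05, 10:10] → before → no.
P63 [17:00, 21:40] → overlapped-by → yes.
P64 [16:30, 17:35] → during → yes.
Result: P54, P57, P61, P63, P64.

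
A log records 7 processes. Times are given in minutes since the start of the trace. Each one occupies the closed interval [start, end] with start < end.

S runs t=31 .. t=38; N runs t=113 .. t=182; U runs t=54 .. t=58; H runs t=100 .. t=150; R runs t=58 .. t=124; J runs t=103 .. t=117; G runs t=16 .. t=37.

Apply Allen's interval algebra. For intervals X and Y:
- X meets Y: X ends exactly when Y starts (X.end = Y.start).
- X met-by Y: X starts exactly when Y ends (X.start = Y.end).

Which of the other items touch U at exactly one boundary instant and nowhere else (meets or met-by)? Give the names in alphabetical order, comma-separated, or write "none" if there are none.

Target U = [t=54, t=58].
G [t=16, t=37] → before → no.
H [t=100, t=150] → after → no.
J [t=103, t=117] → after → no.
N [t=113, t=182] → after → no.
R [t=58, t=124] → met-by → yes.
S [t=31, t=38] → before → no.
Result: R.

R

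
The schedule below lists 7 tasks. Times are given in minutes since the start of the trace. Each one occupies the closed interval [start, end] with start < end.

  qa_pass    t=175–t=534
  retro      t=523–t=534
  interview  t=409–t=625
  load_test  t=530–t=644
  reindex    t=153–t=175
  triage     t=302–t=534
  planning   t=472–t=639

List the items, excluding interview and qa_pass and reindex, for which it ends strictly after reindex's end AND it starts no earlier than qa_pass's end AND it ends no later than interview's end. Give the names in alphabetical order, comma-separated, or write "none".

none

Conditions: its end is strictly after reindex's end (X.end > t=175) AND its start is no earlier than qa_pass's end (X.start >= t=534) AND its end is no later than interview's end (X.end <= t=625).
load_test: end t=644 > t=175? ✓; start t=530 >= t=534? ✗; end t=644 <= t=625? ✗ → no.
planning: end t=639 > t=175? ✓; start t=472 >= t=534? ✗; end t=639 <= t=625? ✗ → no.
retro: end t=534 > t=175? ✓; start t=523 >= t=534? ✗; end t=534 <= t=625? ✓ → no.
triage: end t=534 > t=175? ✓; start t=302 >= t=534? ✗; end t=534 <= t=625? ✓ → no.
Result: none.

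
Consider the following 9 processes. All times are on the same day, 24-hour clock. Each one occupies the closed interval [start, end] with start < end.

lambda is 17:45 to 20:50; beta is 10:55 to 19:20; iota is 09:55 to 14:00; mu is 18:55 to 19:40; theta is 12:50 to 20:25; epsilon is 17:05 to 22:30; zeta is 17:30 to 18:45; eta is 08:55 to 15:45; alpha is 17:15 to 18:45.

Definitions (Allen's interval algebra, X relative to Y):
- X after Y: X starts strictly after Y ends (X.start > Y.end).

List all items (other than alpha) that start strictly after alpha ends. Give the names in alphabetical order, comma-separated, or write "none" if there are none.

mu

Target alpha = [17:15, 18:45].
beta [10:55, 19:20] → contains → no.
epsilon [17:05, 22:30] → contains → no.
eta [08:55, 15:45] → before → no.
iota [09:55, 14:00] → before → no.
lambda [17:45, 20:50] → overlapped-by → no.
mu [18:55, 19:40] → after → yes.
theta [12:50, 20:25] → contains → no.
zeta [17:30, 18:45] → finishes → no.
Result: mu.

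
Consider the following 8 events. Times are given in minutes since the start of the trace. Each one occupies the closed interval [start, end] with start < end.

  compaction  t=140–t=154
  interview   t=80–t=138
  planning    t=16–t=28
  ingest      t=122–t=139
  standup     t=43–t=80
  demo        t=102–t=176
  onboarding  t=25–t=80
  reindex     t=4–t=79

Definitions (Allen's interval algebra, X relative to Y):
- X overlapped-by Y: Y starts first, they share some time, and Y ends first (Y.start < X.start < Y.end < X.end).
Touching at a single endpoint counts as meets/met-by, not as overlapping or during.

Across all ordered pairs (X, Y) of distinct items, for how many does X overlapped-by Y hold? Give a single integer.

5

Checking all 56 ordered pairs for relation 'overlapped-by'; matching pairs in alphabetical order:
(demo, interview): demo overlapped-by interview ✓
(ingest, interview): ingest overlapped-by interview ✓
(onboarding, planning): onboarding overlapped-by planning ✓
(onboarding, reindex): onboarding overlapped-by reindex ✓
(standup, reindex): standup overlapped-by reindex ✓
Count: 5.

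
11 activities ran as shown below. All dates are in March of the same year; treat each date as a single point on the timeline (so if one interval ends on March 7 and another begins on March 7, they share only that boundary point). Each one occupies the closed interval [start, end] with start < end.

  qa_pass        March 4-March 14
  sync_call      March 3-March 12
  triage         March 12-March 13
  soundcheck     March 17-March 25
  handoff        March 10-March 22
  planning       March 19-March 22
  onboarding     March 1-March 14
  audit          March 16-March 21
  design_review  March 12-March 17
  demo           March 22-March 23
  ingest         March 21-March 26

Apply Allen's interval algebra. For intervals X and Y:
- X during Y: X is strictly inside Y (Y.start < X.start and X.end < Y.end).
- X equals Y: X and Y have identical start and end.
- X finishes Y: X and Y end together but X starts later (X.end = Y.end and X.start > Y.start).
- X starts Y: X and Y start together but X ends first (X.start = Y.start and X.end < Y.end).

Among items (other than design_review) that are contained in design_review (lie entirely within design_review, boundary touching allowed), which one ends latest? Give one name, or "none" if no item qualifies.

Target design_review = [March 12, March 17].
audit [March 16, March 21] → overlapped-by → excluded.
demo [March 22, March 23] → after → excluded.
handoff [March 10, March 22] → contains → excluded.
ingest [March 21, March 26] → after → excluded.
onboarding [March 1, March 14] → overlaps → excluded.
planning [March 19, March 22] → after → excluded.
qa_pass [March 4, March 14] → overlaps → excluded.
soundcheck [March 17, March 25] → met-by → excluded.
sync_call [March 3, March 12] → meets → excluded.
triage [March 12, March 13] → starts → candidate.
Among candidates, latest end is March 13 → triage.

triage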